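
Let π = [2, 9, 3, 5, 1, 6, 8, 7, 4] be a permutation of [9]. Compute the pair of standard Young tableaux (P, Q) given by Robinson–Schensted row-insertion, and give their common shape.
P = [1, 3, 4, 6, 7] / [2, 5] / [8] / [9];  Q = [1, 2, 4, 6, 7] / [3, 8] / [5] / [9];  common shape = (5, 2, 1, 1)

Row-insert the values π_1, π_2, … into P one at a time, bumping the leftmost entry strictly greater than the inserted value down to the next row. The recording tableau Q records, in position (i, j), the step at which that cell was added to P.
  Insert 2 (step 1): P = [2];  Q = [1]
  Insert 9 (step 2): P = [2, 9];  Q = [1, 2]
  Insert 3 (step 3): P = [2, 3] / [9];  Q = [1, 2] / [3]
  Insert 5 (step 4): P = [2, 3, 5] / [9];  Q = [1, 2, 4] / [3]
  Insert 1 (step 5): P = [1, 3, 5] / [2] / [9];  Q = [1, 2, 4] / [3] / [5]
  Insert 6 (step 6): P = [1, 3, 5, 6] / [2] / [9];  Q = [1, 2, 4, 6] / [3] / [5]
  Insert 8 (step 7): P = [1, 3, 5, 6, 8] / [2] / [9];  Q = [1, 2, 4, 6, 7] / [3] / [5]
  Insert 7 (step 8): P = [1, 3, 5, 6, 7] / [2, 8] / [9];  Q = [1, 2, 4, 6, 7] / [3, 8] / [5]
  Insert 4 (step 9): P = [1, 3, 4, 6, 7] / [2, 5] / [8] / [9];  Q = [1, 2, 4, 6, 7] / [3, 8] / [5] / [9]
Final shape: (5, 2, 1, 1).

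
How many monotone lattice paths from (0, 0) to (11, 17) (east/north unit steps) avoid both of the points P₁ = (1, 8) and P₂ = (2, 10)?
Number of paths = 20196618

Inclusion–exclusion. Total paths: C(28, 11) = 21474180. Through P₁: C(9, 1)·C(19, 10) = 831402. Through P₂: C(12, 2)·C(16, 9) = 755040. Since P₁ is strictly southwest of P₂, a monotone path through both must visit P₁ then P₂; paths through both = C(9, 1)·C(3, 1)·C(16, 9) = 308880. Avoid both = 21474180 − 831402 − 755040 + 308880 = 20196618.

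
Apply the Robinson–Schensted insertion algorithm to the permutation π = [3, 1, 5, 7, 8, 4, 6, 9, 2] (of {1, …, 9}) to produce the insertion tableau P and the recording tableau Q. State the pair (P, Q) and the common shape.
P = [1, 2, 6, 8, 9] / [3, 4, 7] / [5];  Q = [1, 3, 4, 5, 8] / [2, 6, 7] / [9];  common shape = (5, 3, 1)

Row-insert the values π_1, π_2, … into P one at a time, bumping the leftmost entry strictly greater than the inserted value down to the next row. The recording tableau Q records, in position (i, j), the step at which that cell was added to P.
  Insert 3 (step 1): P = [3];  Q = [1]
  Insert 1 (step 2): P = [1] / [3];  Q = [1] / [2]
  Insert 5 (step 3): P = [1, 5] / [3];  Q = [1, 3] / [2]
  Insert 7 (step 4): P = [1, 5, 7] / [3];  Q = [1, 3, 4] / [2]
  Insert 8 (step 5): P = [1, 5, 7, 8] / [3];  Q = [1, 3, 4, 5] / [2]
  Insert 4 (step 6): P = [1, 4, 7, 8] / [3, 5];  Q = [1, 3, 4, 5] / [2, 6]
  Insert 6 (step 7): P = [1, 4, 6, 8] / [3, 5, 7];  Q = [1, 3, 4, 5] / [2, 6, 7]
  Insert 9 (step 8): P = [1, 4, 6, 8, 9] / [3, 5, 7];  Q = [1, 3, 4, 5, 8] / [2, 6, 7]
  Insert 2 (step 9): P = [1, 2, 6, 8, 9] / [3, 4, 7] / [5];  Q = [1, 3, 4, 5, 8] / [2, 6, 7] / [9]
Final shape: (5, 3, 1).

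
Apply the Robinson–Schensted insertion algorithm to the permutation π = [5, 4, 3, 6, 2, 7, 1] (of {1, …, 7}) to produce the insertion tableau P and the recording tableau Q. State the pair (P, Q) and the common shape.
P = [1, 6, 7] / [2] / [3] / [4] / [5];  Q = [1, 4, 6] / [2] / [3] / [5] / [7];  common shape = (3, 1, 1, 1, 1)

Row-insert the values π_1, π_2, … into P one at a time, bumping the leftmost entry strictly greater than the inserted value down to the next row. The recording tableau Q records, in position (i, j), the step at which that cell was added to P.
  Insert 5 (step 1): P = [5];  Q = [1]
  Insert 4 (step 2): P = [4] / [5];  Q = [1] / [2]
  Insert 3 (step 3): P = [3] / [4] / [5];  Q = [1] / [2] / [3]
  Insert 6 (step 4): P = [3, 6] / [4] / [5];  Q = [1, 4] / [2] / [3]
  Insert 2 (step 5): P = [2, 6] / [3] / [4] / [5];  Q = [1, 4] / [2] / [3] / [5]
  Insert 7 (step 6): P = [2, 6, 7] / [3] / [4] / [5];  Q = [1, 4, 6] / [2] / [3] / [5]
  Insert 1 (step 7): P = [1, 6, 7] / [2] / [3] / [4] / [5];  Q = [1, 4, 6] / [2] / [3] / [5] / [7]
Final shape: (3, 1, 1, 1, 1).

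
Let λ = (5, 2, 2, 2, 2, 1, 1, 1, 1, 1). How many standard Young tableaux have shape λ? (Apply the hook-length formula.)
# SYT of shape (5, 2, 2, 2, 2, 1, 1, 1, 1, 1) = 656370

Hook-length formula: f^λ = n! / Π hook(c), product over all cells c of the Young diagram. For λ = (5, 2, 2, 2, 2, 1, 1, 1, 1, 1), n = 18 boxes. Hook lengths by row (left-to-right, top-to-bottom): [14, 8, 3, 2, 1]; [10, 4]; [9, 3]; [8, 2]; [7, 1]; [5]; [4]; [3]; [2]; [1]. Product of hooks = 9754214400. So f^λ = 18! / 9754214400 = 6402373705728000 / 9754214400 = 656370.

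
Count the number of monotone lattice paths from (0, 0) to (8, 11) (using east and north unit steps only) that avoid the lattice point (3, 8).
Number of paths = 66342

Total paths from (0, 0) to (8, 11): C(19, 8) = 75582. Paths through (3, 8): (paths (0, 0) → (3, 8)) × (paths (3, 8) → (8, 11)) = C(11, 3) · C(8, 5) = 165 · 56 = 9240. Avoidance count = 75582 − 9240 = 66342.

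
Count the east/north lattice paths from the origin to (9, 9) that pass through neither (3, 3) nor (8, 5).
Number of paths = 25805

Inclusion–exclusion. Total paths: C(18, 9) = 48620. Through P₁: C(6, 3)·C(12, 6) = 18480. Through P₂: C(13, 8)·C(5, 1) = 6435. Since P₁ is strictly southwest of P₂, a monotone path through both must visit P₁ then P₂; paths through both = C(6, 3)·C(7, 5)·C(5, 1) = 2100. Avoid both = 48620 − 18480 − 6435 + 2100 = 25805.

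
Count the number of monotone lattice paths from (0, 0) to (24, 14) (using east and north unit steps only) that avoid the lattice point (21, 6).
Number of paths = 9620712450

Total paths from (0, 0) to (24, 14): C(38, 24) = 9669554100. Paths through (21, 6): (paths (0, 0) → (21, 6)) × (paths (21, 6) → (24, 14)) = C(27, 21) · C(11, 3) = 296010 · 165 = 48841650. Avoidance count = 9669554100 − 48841650 = 9620712450.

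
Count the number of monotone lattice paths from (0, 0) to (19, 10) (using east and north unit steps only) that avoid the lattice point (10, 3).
Number of paths = 16758170

Total paths from (0, 0) to (19, 10): C(29, 19) = 20030010. Paths through (10, 3): (paths (0, 0) → (10, 3)) × (paths (10, 3) → (19, 10)) = C(13, 10) · C(16, 9) = 286 · 11440 = 3271840. Avoidance count = 20030010 − 3271840 = 16758170.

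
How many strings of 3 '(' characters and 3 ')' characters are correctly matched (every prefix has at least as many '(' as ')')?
C_3 = 5

These balanced parentheses are counted by the Catalan number C_n = (1/(n + 1)) · C(2n, n). For n = 3: C_3 = (1/4) · C(6, 3) = 20/4 = 5.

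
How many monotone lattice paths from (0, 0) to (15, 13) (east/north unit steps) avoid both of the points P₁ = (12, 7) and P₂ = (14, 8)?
Number of paths = 32197932

Inclusion–exclusion. Total paths: C(28, 15) = 37442160. Through P₁: C(19, 12)·C(9, 3) = 4232592. Through P₂: C(22, 14)·C(6, 1) = 1918620. Since P₁ is strictly southwest of P₂, a monotone path through both must visit P₁ then P₂; paths through both = C(19, 12)·C(3, 2)·C(6, 1) = 906984. Avoid both = 37442160 − 4232592 − 1918620 + 906984 = 32197932.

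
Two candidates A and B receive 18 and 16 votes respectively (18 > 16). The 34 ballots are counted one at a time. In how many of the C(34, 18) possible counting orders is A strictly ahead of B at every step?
Strict-lead orderings = 129644790

Total orderings of the 34 votes with 18 for A: C(34, 18) = 2203961430. By the Bertrand ballot formula (Cycle Lemma / reflection principle), the number of orderings in which A is strictly ahead of B throughout is (p − q)/(p + q) · C(p + q, p) = (18 − 16)/(18 + 16) · 2203961430 = 129644790.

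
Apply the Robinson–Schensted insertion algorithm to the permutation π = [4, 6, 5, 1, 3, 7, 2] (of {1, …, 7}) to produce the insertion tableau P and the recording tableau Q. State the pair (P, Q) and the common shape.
P = [1, 2, 7] / [3, 5] / [4] / [6];  Q = [1, 2, 6] / [3, 5] / [4] / [7];  common shape = (3, 2, 1, 1)

Row-insert the values π_1, π_2, … into P one at a time, bumping the leftmost entry strictly greater than the inserted value down to the next row. The recording tableau Q records, in position (i, j), the step at which that cell was added to P.
  Insert 4 (step 1): P = [4];  Q = [1]
  Insert 6 (step 2): P = [4, 6];  Q = [1, 2]
  Insert 5 (step 3): P = [4, 5] / [6];  Q = [1, 2] / [3]
  Insert 1 (step 4): P = [1, 5] / [4] / [6];  Q = [1, 2] / [3] / [4]
  Insert 3 (step 5): P = [1, 3] / [4, 5] / [6];  Q = [1, 2] / [3, 5] / [4]
  Insert 7 (step 6): P = [1, 3, 7] / [4, 5] / [6];  Q = [1, 2, 6] / [3, 5] / [4]
  Insert 2 (step 7): P = [1, 2, 7] / [3, 5] / [4] / [6];  Q = [1, 2, 6] / [3, 5] / [4] / [7]
Final shape: (3, 2, 1, 1).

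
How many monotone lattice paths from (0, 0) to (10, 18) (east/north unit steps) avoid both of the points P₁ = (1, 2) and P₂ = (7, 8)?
Number of paths = 5946567

Inclusion–exclusion. Total paths: C(28, 10) = 13123110. Through P₁: C(3, 1)·C(25, 9) = 6128925. Through P₂: C(15, 7)·C(13, 3) = 1840410. Since P₁ is strictly southwest of P₂, a monotone path through both must visit P₁ then P₂; paths through both = C(3, 1)·C(12, 6)·C(13, 3) = 792792. Avoid both = 13123110 − 6128925 − 1840410 + 792792 = 5946567.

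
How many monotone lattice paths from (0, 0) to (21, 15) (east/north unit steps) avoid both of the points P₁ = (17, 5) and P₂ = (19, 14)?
Number of paths = 3089459736

Inclusion–exclusion. Total paths: C(36, 21) = 5567902560. Through P₁: C(22, 17)·C(14, 4) = 26360334. Through P₂: C(33, 19)·C(3, 2) = 2456427600. Since P₁ is strictly southwest of P₂, a monotone path through both must visit P₁ then P₂; paths through both = C(22, 17)·C(11, 2)·C(3, 2) = 4345110. Avoid both = 5567902560 − 26360334 − 2456427600 + 4345110 = 3089459736.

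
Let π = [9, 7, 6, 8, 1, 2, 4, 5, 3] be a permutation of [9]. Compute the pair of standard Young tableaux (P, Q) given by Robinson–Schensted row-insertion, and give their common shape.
P = [1, 2, 3, 5] / [4, 8] / [6] / [7] / [9];  Q = [1, 4, 7, 8] / [2, 6] / [3] / [5] / [9];  common shape = (4, 2, 1, 1, 1)

Row-insert the values π_1, π_2, … into P one at a time, bumping the leftmost entry strictly greater than the inserted value down to the next row. The recording tableau Q records, in position (i, j), the step at which that cell was added to P.
  Insert 9 (step 1): P = [9];  Q = [1]
  Insert 7 (step 2): P = [7] / [9];  Q = [1] / [2]
  Insert 6 (step 3): P = [6] / [7] / [9];  Q = [1] / [2] / [3]
  Insert 8 (step 4): P = [6, 8] / [7] / [9];  Q = [1, 4] / [2] / [3]
  Insert 1 (step 5): P = [1, 8] / [6] / [7] / [9];  Q = [1, 4] / [2] / [3] / [5]
  Insert 2 (step 6): P = [1, 2] / [6, 8] / [7] / [9];  Q = [1, 4] / [2, 6] / [3] / [5]
  Insert 4 (step 7): P = [1, 2, 4] / [6, 8] / [7] / [9];  Q = [1, 4, 7] / [2, 6] / [3] / [5]
  Insert 5 (step 8): P = [1, 2, 4, 5] / [6, 8] / [7] / [9];  Q = [1, 4, 7, 8] / [2, 6] / [3] / [5]
  Insert 3 (step 9): P = [1, 2, 3, 5] / [4, 8] / [6] / [7] / [9];  Q = [1, 4, 7, 8] / [2, 6] / [3] / [5] / [9]
Final shape: (4, 2, 1, 1, 1).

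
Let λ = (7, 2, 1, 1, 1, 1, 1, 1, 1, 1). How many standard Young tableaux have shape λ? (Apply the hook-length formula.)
# SYT of shape (7, 2, 1, 1, 1, 1, 1, 1, 1, 1) = 65637

Hook-length formula: f^λ = n! / Π hook(c), product over all cells c of the Young diagram. For λ = (7, 2, 1, 1, 1, 1, 1, 1, 1, 1), n = 17 boxes. Hook lengths by row (left-to-right, top-to-bottom): [16, 7, 5, 4, 3, 2, 1]; [10, 1]; [8]; [7]; [6]; [5]; [4]; [3]; [2]; [1]. Product of hooks = 5419008000. So f^λ = 17! / 5419008000 = 355687428096000 / 5419008000 = 65637.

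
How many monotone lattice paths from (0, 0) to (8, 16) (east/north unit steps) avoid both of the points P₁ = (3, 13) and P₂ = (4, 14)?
Number of paths = 675011

Inclusion–exclusion. Total paths: C(24, 8) = 735471. Through P₁: C(16, 3)·C(8, 5) = 31360. Through P₂: C(18, 4)·C(6, 4) = 45900. Since P₁ is strictly southwest of P₂, a monotone path through both must visit P₁ then P₂; paths through both = C(16, 3)·C(2, 1)·C(6, 4) = 16800. Avoid both = 735471 − 31360 − 45900 + 16800 = 675011.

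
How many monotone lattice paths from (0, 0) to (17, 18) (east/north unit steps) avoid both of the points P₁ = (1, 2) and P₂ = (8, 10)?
Number of paths = 2139874050

Inclusion–exclusion. Total paths: C(35, 17) = 4537567650. Through P₁: C(3, 1)·C(32, 16) = 1803241170. Through P₂: C(18, 8)·C(17, 9) = 1063756980. Since P₁ is strictly southwest of P₂, a monotone path through both must visit P₁ then P₂; paths through both = C(3, 1)·C(15, 7)·C(17, 9) = 469304550. Avoid both = 4537567650 − 1803241170 − 1063756980 + 469304550 = 2139874050.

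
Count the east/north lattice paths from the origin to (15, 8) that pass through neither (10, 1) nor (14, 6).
Number of paths = 369480

Inclusion–exclusion. Total paths: C(23, 15) = 490314. Through P₁: C(11, 10)·C(12, 5) = 8712. Through P₂: C(20, 14)·C(3, 1) = 116280. Since P₁ is strictly southwest of P₂, a monotone path through both must visit P₁ then P₂; paths through both = C(11, 10)·C(9, 4)·C(3, 1) = 4158. Avoid both = 490314 − 8712 − 116280 + 4158 = 369480.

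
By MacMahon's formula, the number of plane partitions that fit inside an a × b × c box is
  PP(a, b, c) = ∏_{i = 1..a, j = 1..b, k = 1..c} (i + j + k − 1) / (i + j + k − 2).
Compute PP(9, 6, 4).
PP(9, 6, 4) = 559299781040

Evaluate the triple product over i = 1..9, j = 1..6, k = 1..4. The factors are (2/1) · (3/2) · (4/3) · (5/4) · (3/2) · (4/3) · (5/4) · (6/5) · … (216 factors total). The numerators and denominators telescope so the product is an integer; carrying out the multiplication exactly gives PP(9, 6, 4) = 559299781040.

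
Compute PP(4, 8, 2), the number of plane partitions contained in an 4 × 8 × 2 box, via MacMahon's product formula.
PP(4, 8, 2) = 70785

Evaluate the triple product over i = 1..4, j = 1..8, k = 1..2. The factors are (2/1) · (3/2) · (3/2) · (4/3) · (4/3) · (5/4) · (5/4) · (6/5) · … (64 factors total). The numerators and denominators telescope so the product is an integer; carrying out the multiplication exactly gives PP(4, 8, 2) = 70785.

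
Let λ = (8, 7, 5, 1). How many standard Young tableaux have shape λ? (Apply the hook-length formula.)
# SYT of shape (8, 7, 5, 1) = 58786000

Hook-length formula: f^λ = n! / Π hook(c), product over all cells c of the Young diagram. For λ = (8, 7, 5, 1), n = 21 boxes. Hook lengths by row (left-to-right, top-to-bottom): [11, 9, 8, 7, 6, 4, 3, 1]; [9, 7, 6, 5, 4, 2, 1]; [6, 4, 3, 2, 1]; [1]. Product of hooks = 869100503040. So f^λ = 21! / 869100503040 = 51090942171709440000 / 869100503040 = 58786000.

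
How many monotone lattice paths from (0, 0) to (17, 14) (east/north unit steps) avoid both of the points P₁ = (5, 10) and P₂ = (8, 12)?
Number of paths = 254440365

Inclusion–exclusion. Total paths: C(31, 17) = 265182525. Through P₁: C(15, 5)·C(16, 12) = 5465460. Through P₂: C(20, 8)·C(11, 9) = 6928350. Since P₁ is strictly southwest of P₂, a monotone path through both must visit P₁ then P₂; paths through both = C(15, 5)·C(5, 3)·C(11, 9) = 1651650. Avoid both = 265182525 − 5465460 − 6928350 + 1651650 = 254440365.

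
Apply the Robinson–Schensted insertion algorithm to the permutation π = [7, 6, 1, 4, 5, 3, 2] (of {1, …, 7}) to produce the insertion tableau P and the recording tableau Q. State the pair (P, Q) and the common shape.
P = [1, 2, 5] / [3] / [4] / [6] / [7];  Q = [1, 4, 5] / [2] / [3] / [6] / [7];  common shape = (3, 1, 1, 1, 1)

Row-insert the values π_1, π_2, … into P one at a time, bumping the leftmost entry strictly greater than the inserted value down to the next row. The recording tableau Q records, in position (i, j), the step at which that cell was added to P.
  Insert 7 (step 1): P = [7];  Q = [1]
  Insert 6 (step 2): P = [6] / [7];  Q = [1] / [2]
  Insert 1 (step 3): P = [1] / [6] / [7];  Q = [1] / [2] / [3]
  Insert 4 (step 4): P = [1, 4] / [6] / [7];  Q = [1, 4] / [2] / [3]
  Insert 5 (step 5): P = [1, 4, 5] / [6] / [7];  Q = [1, 4, 5] / [2] / [3]
  Insert 3 (step 6): P = [1, 3, 5] / [4] / [6] / [7];  Q = [1, 4, 5] / [2] / [3] / [6]
  Insert 2 (step 7): P = [1, 2, 5] / [3] / [4] / [6] / [7];  Q = [1, 4, 5] / [2] / [3] / [6] / [7]
Final shape: (3, 1, 1, 1, 1).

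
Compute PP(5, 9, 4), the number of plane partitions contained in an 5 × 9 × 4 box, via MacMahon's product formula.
PP(5, 9, 4) = 23029990984

Evaluate the triple product over i = 1..5, j = 1..9, k = 1..4. The factors are (2/1) · (3/2) · (4/3) · (5/4) · (3/2) · (4/3) · (5/4) · (6/5) · … (180 factors total). The numerators and denominators telescope so the product is an integer; carrying out the multiplication exactly gives PP(5, 9, 4) = 23029990984.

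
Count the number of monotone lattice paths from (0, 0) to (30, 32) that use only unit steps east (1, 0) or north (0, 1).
Number of paths = 450883717216034179

A monotone lattice path from (0, 0) to (30, 32) consists of 30 east steps and 32 north steps in some order, so it is determined by which 30 of the 62 steps are east. The count is C(62, 30) = 450883717216034179.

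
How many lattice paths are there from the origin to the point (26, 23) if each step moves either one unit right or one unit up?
Number of paths = 58343356817424

A monotone lattice path from (0, 0) to (26, 23) consists of 26 east steps and 23 north steps in some order, so it is determined by which 26 of the 49 steps are east. The count is C(49, 26) = 58343356817424.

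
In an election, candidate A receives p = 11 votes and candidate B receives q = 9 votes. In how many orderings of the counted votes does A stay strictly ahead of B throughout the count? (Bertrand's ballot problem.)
Strict-lead orderings = 16796

Total orderings of the 20 votes with 11 for A: C(20, 11) = 167960. By the Bertrand ballot formula (Cycle Lemma / reflection principle), the number of orderings in which A is strictly ahead of B throughout is (p − q)/(p + q) · C(p + q, p) = (11 − 9)/(11 + 9) · 167960 = 16796.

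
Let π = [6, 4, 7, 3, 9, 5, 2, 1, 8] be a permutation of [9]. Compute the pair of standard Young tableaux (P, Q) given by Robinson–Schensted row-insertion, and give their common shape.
P = [1, 5, 8] / [2, 7, 9] / [3] / [4] / [6];  Q = [1, 3, 5] / [2, 6, 9] / [4] / [7] / [8];  common shape = (3, 3, 1, 1, 1)

Row-insert the values π_1, π_2, … into P one at a time, bumping the leftmost entry strictly greater than the inserted value down to the next row. The recording tableau Q records, in position (i, j), the step at which that cell was added to P.
  Insert 6 (step 1): P = [6];  Q = [1]
  Insert 4 (step 2): P = [4] / [6];  Q = [1] / [2]
  Insert 7 (step 3): P = [4, 7] / [6];  Q = [1, 3] / [2]
  Insert 3 (step 4): P = [3, 7] / [4] / [6];  Q = [1, 3] / [2] / [4]
  Insert 9 (step 5): P = [3, 7, 9] / [4] / [6];  Q = [1, 3, 5] / [2] / [4]
  Insert 5 (step 6): P = [3, 5, 9] / [4, 7] / [6];  Q = [1, 3, 5] / [2, 6] / [4]
  Insert 2 (step 7): P = [2, 5, 9] / [3, 7] / [4] / [6];  Q = [1, 3, 5] / [2, 6] / [4] / [7]
  Insert 1 (step 8): P = [1, 5, 9] / [2, 7] / [3] / [4] / [6];  Q = [1, 3, 5] / [2, 6] / [4] / [7] / [8]
  Insert 8 (step 9): P = [1, 5, 8] / [2, 7, 9] / [3] / [4] / [6];  Q = [1, 3, 5] / [2, 6, 9] / [4] / [7] / [8]
Final shape: (3, 3, 1, 1, 1).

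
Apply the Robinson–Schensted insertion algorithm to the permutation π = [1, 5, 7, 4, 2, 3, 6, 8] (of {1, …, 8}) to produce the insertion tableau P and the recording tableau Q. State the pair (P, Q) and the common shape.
P = [1, 2, 3, 6, 8] / [4, 7] / [5];  Q = [1, 2, 3, 7, 8] / [4, 6] / [5];  common shape = (5, 2, 1)

Row-insert the values π_1, π_2, … into P one at a time, bumping the leftmost entry strictly greater than the inserted value down to the next row. The recording tableau Q records, in position (i, j), the step at which that cell was added to P.
  Insert 1 (step 1): P = [1];  Q = [1]
  Insert 5 (step 2): P = [1, 5];  Q = [1, 2]
  Insert 7 (step 3): P = [1, 5, 7];  Q = [1, 2, 3]
  Insert 4 (step 4): P = [1, 4, 7] / [5];  Q = [1, 2, 3] / [4]
  Insert 2 (step 5): P = [1, 2, 7] / [4] / [5];  Q = [1, 2, 3] / [4] / [5]
  Insert 3 (step 6): P = [1, 2, 3] / [4, 7] / [5];  Q = [1, 2, 3] / [4, 6] / [5]
  Insert 6 (step 7): P = [1, 2, 3, 6] / [4, 7] / [5];  Q = [1, 2, 3, 7] / [4, 6] / [5]
  Insert 8 (step 8): P = [1, 2, 3, 6, 8] / [4, 7] / [5];  Q = [1, 2, 3, 7, 8] / [4, 6] / [5]
Final shape: (5, 2, 1).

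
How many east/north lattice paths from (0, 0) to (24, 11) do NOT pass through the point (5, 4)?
Number of paths = 334343100

Total paths from (0, 0) to (24, 11): C(35, 24) = 417225900. Paths through (5, 4): (paths (0, 0) → (5, 4)) × (paths (5, 4) → (24, 11)) = C(9, 5) · C(26, 19) = 126 · 657800 = 82882800. Avoidance count = 417225900 − 82882800 = 334343100.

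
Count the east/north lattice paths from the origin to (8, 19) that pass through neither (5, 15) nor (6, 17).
Number of paths = 1350825

Inclusion–exclusion. Total paths: C(27, 8) = 2220075. Through P₁: C(20, 5)·C(7, 3) = 542640. Through P₂: C(23, 6)·C(4, 2) = 605682. Since P₁ is strictly southwest of P₂, a monotone path through both must visit P₁ then P₂; paths through both = C(20, 5)·C(3, 1)·C(4, 2) = 279072. Avoid both = 2220075 − 542640 − 605682 + 279072 = 1350825.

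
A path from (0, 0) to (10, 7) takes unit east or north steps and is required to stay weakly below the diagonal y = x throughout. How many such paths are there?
Number of paths = 7072

By the reflection principle (André's argument), the number of monotone paths to (10, 7) with n ≤ m that never go above y = x is C(17, 10) − C(17, 11) = 19448 − 12376 = 7072.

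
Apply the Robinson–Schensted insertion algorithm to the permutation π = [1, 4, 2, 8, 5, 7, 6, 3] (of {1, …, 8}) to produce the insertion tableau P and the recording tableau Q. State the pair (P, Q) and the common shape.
P = [1, 2, 3, 6] / [4, 5] / [7] / [8];  Q = [1, 2, 4, 6] / [3, 5] / [7] / [8];  common shape = (4, 2, 1, 1)

Row-insert the values π_1, π_2, … into P one at a time, bumping the leftmost entry strictly greater than the inserted value down to the next row. The recording tableau Q records, in position (i, j), the step at which that cell was added to P.
  Insert 1 (step 1): P = [1];  Q = [1]
  Insert 4 (step 2): P = [1, 4];  Q = [1, 2]
  Insert 2 (step 3): P = [1, 2] / [4];  Q = [1, 2] / [3]
  Insert 8 (step 4): P = [1, 2, 8] / [4];  Q = [1, 2, 4] / [3]
  Insert 5 (step 5): P = [1, 2, 5] / [4, 8];  Q = [1, 2, 4] / [3, 5]
  Insert 7 (step 6): P = [1, 2, 5, 7] / [4, 8];  Q = [1, 2, 4, 6] / [3, 5]
  Insert 6 (step 7): P = [1, 2, 5, 6] / [4, 7] / [8];  Q = [1, 2, 4, 6] / [3, 5] / [7]
  Insert 3 (step 8): P = [1, 2, 3, 6] / [4, 5] / [7] / [8];  Q = [1, 2, 4, 6] / [3, 5] / [7] / [8]
Final shape: (4, 2, 1, 1).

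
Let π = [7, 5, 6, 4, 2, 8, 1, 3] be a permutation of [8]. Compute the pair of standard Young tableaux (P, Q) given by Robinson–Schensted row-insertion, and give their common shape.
P = [1, 3, 8] / [2, 6] / [4] / [5] / [7];  Q = [1, 3, 6] / [2, 8] / [4] / [5] / [7];  common shape = (3, 2, 1, 1, 1)

Row-insert the values π_1, π_2, … into P one at a time, bumping the leftmost entry strictly greater than the inserted value down to the next row. The recording tableau Q records, in position (i, j), the step at which that cell was added to P.
  Insert 7 (step 1): P = [7];  Q = [1]
  Insert 5 (step 2): P = [5] / [7];  Q = [1] / [2]
  Insert 6 (step 3): P = [5, 6] / [7];  Q = [1, 3] / [2]
  Insert 4 (step 4): P = [4, 6] / [5] / [7];  Q = [1, 3] / [2] / [4]
  Insert 2 (step 5): P = [2, 6] / [4] / [5] / [7];  Q = [1, 3] / [2] / [4] / [5]
  Insert 8 (step 6): P = [2, 6, 8] / [4] / [5] / [7];  Q = [1, 3, 6] / [2] / [4] / [5]
  Insert 1 (step 7): P = [1, 6, 8] / [2] / [4] / [5] / [7];  Q = [1, 3, 6] / [2] / [4] / [5] / [7]
  Insert 3 (step 8): P = [1, 3, 8] / [2, 6] / [4] / [5] / [7];  Q = [1, 3, 6] / [2, 8] / [4] / [5] / [7]
Final shape: (3, 2, 1, 1, 1).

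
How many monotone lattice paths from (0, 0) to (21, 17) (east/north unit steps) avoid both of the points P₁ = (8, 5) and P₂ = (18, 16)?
Number of paths = 15088293528

Inclusion–exclusion. Total paths: C(38, 21) = 28781143380. Through P₁: C(13, 8)·C(25, 13) = 6692786100. Through P₂: C(34, 18)·C(4, 3) = 8815845720. Since P₁ is strictly southwest of P₂, a monotone path through both must visit P₁ then P₂; paths through both = C(13, 8)·C(21, 10)·C(4, 3) = 1815781968. Avoid both = 28781143380 − 6692786100 − 8815845720 + 1815781968 = 15088293528.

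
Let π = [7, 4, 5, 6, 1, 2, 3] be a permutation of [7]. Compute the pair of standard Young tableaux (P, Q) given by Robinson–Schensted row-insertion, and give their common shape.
P = [1, 2, 3] / [4, 5, 6] / [7];  Q = [1, 3, 4] / [2, 6, 7] / [5];  common shape = (3, 3, 1)

Row-insert the values π_1, π_2, … into P one at a time, bumping the leftmost entry strictly greater than the inserted value down to the next row. The recording tableau Q records, in position (i, j), the step at which that cell was added to P.
  Insert 7 (step 1): P = [7];  Q = [1]
  Insert 4 (step 2): P = [4] / [7];  Q = [1] / [2]
  Insert 5 (step 3): P = [4, 5] / [7];  Q = [1, 3] / [2]
  Insert 6 (step 4): P = [4, 5, 6] / [7];  Q = [1, 3, 4] / [2]
  Insert 1 (step 5): P = [1, 5, 6] / [4] / [7];  Q = [1, 3, 4] / [2] / [5]
  Insert 2 (step 6): P = [1, 2, 6] / [4, 5] / [7];  Q = [1, 3, 4] / [2, 6] / [5]
  Insert 3 (step 7): P = [1, 2, 3] / [4, 5, 6] / [7];  Q = [1, 3, 4] / [2, 6, 7] / [5]
Final shape: (3, 3, 1).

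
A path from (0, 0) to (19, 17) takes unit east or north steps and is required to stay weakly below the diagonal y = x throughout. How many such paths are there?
Number of paths = 1289624490

By the reflection principle (André's argument), the number of monotone paths to (19, 17) with n ≤ m that never go above y = x is C(36, 19) − C(36, 20) = 8597496600 − 7307872110 = 1289624490.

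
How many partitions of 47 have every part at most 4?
p(47, parts ≤ 4) = 972

Use the recurrence p(n, m) = p(n, m−1) + p(n−m, m): either the largest part is < m (count p(n, m−1)) or the largest part is exactly m (remove one copy of m, count p(n−m, m)). With p(0, ·) = 1 this gives p(47, parts ≤ 4) = 972. (By conjugating Young diagrams, this also counts partitions of 47 into at most 4 parts.)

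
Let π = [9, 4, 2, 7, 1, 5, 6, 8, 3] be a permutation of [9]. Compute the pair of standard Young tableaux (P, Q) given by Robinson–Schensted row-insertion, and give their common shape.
P = [1, 3, 6, 8] / [2, 5] / [4, 7] / [9];  Q = [1, 4, 7, 8] / [2, 6] / [3, 9] / [5];  common shape = (4, 2, 2, 1)

Row-insert the values π_1, π_2, … into P one at a time, bumping the leftmost entry strictly greater than the inserted value down to the next row. The recording tableau Q records, in position (i, j), the step at which that cell was added to P.
  Insert 9 (step 1): P = [9];  Q = [1]
  Insert 4 (step 2): P = [4] / [9];  Q = [1] / [2]
  Insert 2 (step 3): P = [2] / [4] / [9];  Q = [1] / [2] / [3]
  Insert 7 (step 4): P = [2, 7] / [4] / [9];  Q = [1, 4] / [2] / [3]
  Insert 1 (step 5): P = [1, 7] / [2] / [4] / [9];  Q = [1, 4] / [2] / [3] / [5]
  Insert 5 (step 6): P = [1, 5] / [2, 7] / [4] / [9];  Q = [1, 4] / [2, 6] / [3] / [5]
  Insert 6 (step 7): P = [1, 5, 6] / [2, 7] / [4] / [9];  Q = [1, 4, 7] / [2, 6] / [3] / [5]
  Insert 8 (step 8): P = [1, 5, 6, 8] / [2, 7] / [4] / [9];  Q = [1, 4, 7, 8] / [2, 6] / [3] / [5]
  Insert 3 (step 9): P = [1, 3, 6, 8] / [2, 5] / [4, 7] / [9];  Q = [1, 4, 7, 8] / [2, 6] / [3, 9] / [5]
Final shape: (4, 2, 2, 1).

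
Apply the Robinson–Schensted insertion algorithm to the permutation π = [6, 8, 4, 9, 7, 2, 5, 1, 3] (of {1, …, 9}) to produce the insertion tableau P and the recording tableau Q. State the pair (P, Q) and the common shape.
P = [1, 3, 9] / [2, 5] / [4, 7] / [6, 8];  Q = [1, 2, 4] / [3, 5] / [6, 7] / [8, 9];  common shape = (3, 2, 2, 2)

Row-insert the values π_1, π_2, … into P one at a time, bumping the leftmost entry strictly greater than the inserted value down to the next row. The recording tableau Q records, in position (i, j), the step at which that cell was added to P.
  Insert 6 (step 1): P = [6];  Q = [1]
  Insert 8 (step 2): P = [6, 8];  Q = [1, 2]
  Insert 4 (step 3): P = [4, 8] / [6];  Q = [1, 2] / [3]
  Insert 9 (step 4): P = [4, 8, 9] / [6];  Q = [1, 2, 4] / [3]
  Insert 7 (step 5): P = [4, 7, 9] / [6, 8];  Q = [1, 2, 4] / [3, 5]
  Insert 2 (step 6): P = [2, 7, 9] / [4, 8] / [6];  Q = [1, 2, 4] / [3, 5] / [6]
  Insert 5 (step 7): P = [2, 5, 9] / [4, 7] / [6, 8];  Q = [1, 2, 4] / [3, 5] / [6, 7]
  Insert 1 (step 8): P = [1, 5, 9] / [2, 7] / [4, 8] / [6];  Q = [1, 2, 4] / [3, 5] / [6, 7] / [8]
  Insert 3 (step 9): P = [1, 3, 9] / [2, 5] / [4, 7] / [6, 8];  Q = [1, 2, 4] / [3, 5] / [6, 7] / [8, 9]
Final shape: (3, 2, 2, 2).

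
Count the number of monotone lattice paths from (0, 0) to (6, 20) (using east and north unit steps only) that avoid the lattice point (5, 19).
Number of paths = 145222

Total paths from (0, 0) to (6, 20): C(26, 6) = 230230. Paths through (5, 19): (paths (0, 0) → (5, 19)) × (paths (5, 19) → (6, 20)) = C(24, 5) · C(2, 1) = 42504 · 2 = 85008. Avoidance count = 230230 − 85008 = 145222.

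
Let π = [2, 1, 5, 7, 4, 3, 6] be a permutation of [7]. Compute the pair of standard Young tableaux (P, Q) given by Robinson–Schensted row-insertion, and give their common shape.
P = [1, 3, 6] / [2, 4, 7] / [5];  Q = [1, 3, 4] / [2, 5, 7] / [6];  common shape = (3, 3, 1)

Row-insert the values π_1, π_2, … into P one at a time, bumping the leftmost entry strictly greater than the inserted value down to the next row. The recording tableau Q records, in position (i, j), the step at which that cell was added to P.
  Insert 2 (step 1): P = [2];  Q = [1]
  Insert 1 (step 2): P = [1] / [2];  Q = [1] / [2]
  Insert 5 (step 3): P = [1, 5] / [2];  Q = [1, 3] / [2]
  Insert 7 (step 4): P = [1, 5, 7] / [2];  Q = [1, 3, 4] / [2]
  Insert 4 (step 5): P = [1, 4, 7] / [2, 5];  Q = [1, 3, 4] / [2, 5]
  Insert 3 (step 6): P = [1, 3, 7] / [2, 4] / [5];  Q = [1, 3, 4] / [2, 5] / [6]
  Insert 6 (step 7): P = [1, 3, 6] / [2, 4, 7] / [5];  Q = [1, 3, 4] / [2, 5, 7] / [6]
Final shape: (3, 3, 1).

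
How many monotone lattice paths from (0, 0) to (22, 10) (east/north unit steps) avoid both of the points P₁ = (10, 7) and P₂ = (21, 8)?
Number of paths = 43487093

Inclusion–exclusion. Total paths: C(32, 22) = 64512240. Through P₁: C(17, 10)·C(15, 12) = 8848840. Through P₂: C(29, 21)·C(3, 1) = 12876435. Since P₁ is strictly southwest of P₂, a monotone path through both must visit P₁ then P₂; paths through both = C(17, 10)·C(12, 11)·C(3, 1) = 700128. Avoid both = 64512240 − 8848840 − 12876435 + 700128 = 43487093.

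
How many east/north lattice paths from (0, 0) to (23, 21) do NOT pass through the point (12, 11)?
Number of paths = 1535716856232

Total paths from (0, 0) to (23, 21): C(44, 23) = 2012616400080. Paths through (12, 11): (paths (0, 0) → (12, 11)) × (paths (12, 11) → (23, 21)) = C(23, 12) · C(21, 11) = 1352078 · 352716 = 476899543848. Avoidance count = 2012616400080 − 476899543848 = 1535716856232.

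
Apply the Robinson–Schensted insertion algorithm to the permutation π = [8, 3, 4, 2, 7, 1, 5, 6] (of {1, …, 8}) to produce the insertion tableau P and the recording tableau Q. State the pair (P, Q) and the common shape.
P = [1, 4, 5, 6] / [2, 7] / [3] / [8];  Q = [1, 3, 5, 8] / [2, 7] / [4] / [6];  common shape = (4, 2, 1, 1)

Row-insert the values π_1, π_2, … into P one at a time, bumping the leftmost entry strictly greater than the inserted value down to the next row. The recording tableau Q records, in position (i, j), the step at which that cell was added to P.
  Insert 8 (step 1): P = [8];  Q = [1]
  Insert 3 (step 2): P = [3] / [8];  Q = [1] / [2]
  Insert 4 (step 3): P = [3, 4] / [8];  Q = [1, 3] / [2]
  Insert 2 (step 4): P = [2, 4] / [3] / [8];  Q = [1, 3] / [2] / [4]
  Insert 7 (step 5): P = [2, 4, 7] / [3] / [8];  Q = [1, 3, 5] / [2] / [4]
  Insert 1 (step 6): P = [1, 4, 7] / [2] / [3] / [8];  Q = [1, 3, 5] / [2] / [4] / [6]
  Insert 5 (step 7): P = [1, 4, 5] / [2, 7] / [3] / [8];  Q = [1, 3, 5] / [2, 7] / [4] / [6]
  Insert 6 (step 8): P = [1, 4, 5, 6] / [2, 7] / [3] / [8];  Q = [1, 3, 5, 8] / [2, 7] / [4] / [6]
Final shape: (4, 2, 1, 1).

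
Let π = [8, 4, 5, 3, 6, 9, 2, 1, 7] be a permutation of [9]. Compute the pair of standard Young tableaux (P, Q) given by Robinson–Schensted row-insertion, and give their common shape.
P = [1, 5, 6, 7] / [2, 9] / [3] / [4] / [8];  Q = [1, 3, 5, 6] / [2, 9] / [4] / [7] / [8];  common shape = (4, 2, 1, 1, 1)

Row-insert the values π_1, π_2, … into P one at a time, bumping the leftmost entry strictly greater than the inserted value down to the next row. The recording tableau Q records, in position (i, j), the step at which that cell was added to P.
  Insert 8 (step 1): P = [8];  Q = [1]
  Insert 4 (step 2): P = [4] / [8];  Q = [1] / [2]
  Insert 5 (step 3): P = [4, 5] / [8];  Q = [1, 3] / [2]
  Insert 3 (step 4): P = [3, 5] / [4] / [8];  Q = [1, 3] / [2] / [4]
  Insert 6 (step 5): P = [3, 5, 6] / [4] / [8];  Q = [1, 3, 5] / [2] / [4]
  Insert 9 (step 6): P = [3, 5, 6, 9] / [4] / [8];  Q = [1, 3, 5, 6] / [2] / [4]
  Insert 2 (step 7): P = [2, 5, 6, 9] / [3] / [4] / [8];  Q = [1, 3, 5, 6] / [2] / [4] / [7]
  Insert 1 (step 8): P = [1, 5, 6, 9] / [2] / [3] / [4] / [8];  Q = [1, 3, 5, 6] / [2] / [4] / [7] / [8]
  Insert 7 (step 9): P = [1, 5, 6, 7] / [2, 9] / [3] / [4] / [8];  Q = [1, 3, 5, 6] / [2, 9] / [4] / [7] / [8]
Final shape: (4, 2, 1, 1, 1).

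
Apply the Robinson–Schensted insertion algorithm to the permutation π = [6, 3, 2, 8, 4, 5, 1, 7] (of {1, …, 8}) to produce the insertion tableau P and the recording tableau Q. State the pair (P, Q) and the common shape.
P = [1, 4, 5, 7] / [2, 8] / [3] / [6];  Q = [1, 4, 6, 8] / [2, 5] / [3] / [7];  common shape = (4, 2, 1, 1)

Row-insert the values π_1, π_2, … into P one at a time, bumping the leftmost entry strictly greater than the inserted value down to the next row. The recording tableau Q records, in position (i, j), the step at which that cell was added to P.
  Insert 6 (step 1): P = [6];  Q = [1]
  Insert 3 (step 2): P = [3] / [6];  Q = [1] / [2]
  Insert 2 (step 3): P = [2] / [3] / [6];  Q = [1] / [2] / [3]
  Insert 8 (step 4): P = [2, 8] / [3] / [6];  Q = [1, 4] / [2] / [3]
  Insert 4 (step 5): P = [2, 4] / [3, 8] / [6];  Q = [1, 4] / [2, 5] / [3]
  Insert 5 (step 6): P = [2, 4, 5] / [3, 8] / [6];  Q = [1, 4, 6] / [2, 5] / [3]
  Insert 1 (step 7): P = [1, 4, 5] / [2, 8] / [3] / [6];  Q = [1, 4, 6] / [2, 5] / [3] / [7]
  Insert 7 (step 8): P = [1, 4, 5, 7] / [2, 8] / [3] / [6];  Q = [1, 4, 6, 8] / [2, 5] / [3] / [7]
Final shape: (4, 2, 1, 1).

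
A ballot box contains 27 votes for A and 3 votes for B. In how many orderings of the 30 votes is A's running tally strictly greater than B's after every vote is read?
Strict-lead orderings = 3248

Total orderings of the 30 votes with 27 for A: C(30, 27) = 4060. By the Bertrand ballot formula (Cycle Lemma / reflection principle), the number of orderings in which A is strictly ahead of B throughout is (p − q)/(p + q) · C(p + q, p) = (27 − 3)/(27 + 3) · 4060 = 3248.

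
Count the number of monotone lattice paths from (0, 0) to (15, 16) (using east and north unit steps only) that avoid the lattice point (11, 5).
Number of paths = 294577875

Total paths from (0, 0) to (15, 16): C(31, 15) = 300540195. Paths through (11, 5): (paths (0, 0) → (11, 5)) × (paths (11, 5) → (15, 16)) = C(16, 11) · C(15, 4) = 4368 · 1365 = 5962320. Avoidance count = 300540195 − 5962320 = 294577875.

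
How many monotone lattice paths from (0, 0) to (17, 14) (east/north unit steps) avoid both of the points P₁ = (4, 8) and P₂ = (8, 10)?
Number of paths = 225774090

Inclusion–exclusion. Total paths: C(31, 17) = 265182525. Through P₁: C(12, 4)·C(19, 13) = 13430340. Through P₂: C(18, 8)·C(13, 9) = 31286970. Since P₁ is strictly southwest of P₂, a monotone path through both must visit P₁ then P₂; paths through both = C(12, 4)·C(6, 4)·C(13, 9) = 5308875. Avoid both = 265182525 − 13430340 − 31286970 + 5308875 = 225774090.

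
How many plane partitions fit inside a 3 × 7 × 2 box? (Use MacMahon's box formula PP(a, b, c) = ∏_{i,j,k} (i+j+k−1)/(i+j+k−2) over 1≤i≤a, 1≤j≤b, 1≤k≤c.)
PP(3, 7, 2) = 4950

Evaluate the triple product over i = 1..3, j = 1..7, k = 1..2. The factors are (2/1) · (3/2) · (3/2) · (4/3) · (4/3) · (5/4) · (5/4) · (6/5) · … (42 factors total). The numerators and denominators telescope so the product is an integer; carrying out the multiplication exactly gives PP(3, 7, 2) = 4950.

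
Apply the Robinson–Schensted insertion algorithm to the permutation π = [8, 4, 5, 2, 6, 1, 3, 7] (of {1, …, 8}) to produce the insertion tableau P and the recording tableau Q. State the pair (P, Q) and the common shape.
P = [1, 3, 6, 7] / [2, 5] / [4] / [8];  Q = [1, 3, 5, 8] / [2, 7] / [4] / [6];  common shape = (4, 2, 1, 1)

Row-insert the values π_1, π_2, … into P one at a time, bumping the leftmost entry strictly greater than the inserted value down to the next row. The recording tableau Q records, in position (i, j), the step at which that cell was added to P.
  Insert 8 (step 1): P = [8];  Q = [1]
  Insert 4 (step 2): P = [4] / [8];  Q = [1] / [2]
  Insert 5 (step 3): P = [4, 5] / [8];  Q = [1, 3] / [2]
  Insert 2 (step 4): P = [2, 5] / [4] / [8];  Q = [1, 3] / [2] / [4]
  Insert 6 (step 5): P = [2, 5, 6] / [4] / [8];  Q = [1, 3, 5] / [2] / [4]
  Insert 1 (step 6): P = [1, 5, 6] / [2] / [4] / [8];  Q = [1, 3, 5] / [2] / [4] / [6]
  Insert 3 (step 7): P = [1, 3, 6] / [2, 5] / [4] / [8];  Q = [1, 3, 5] / [2, 7] / [4] / [6]
  Insert 7 (step 8): P = [1, 3, 6, 7] / [2, 5] / [4] / [8];  Q = [1, 3, 5, 8] / [2, 7] / [4] / [6]
Final shape: (4, 2, 1, 1).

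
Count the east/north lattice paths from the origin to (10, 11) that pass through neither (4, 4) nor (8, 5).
Number of paths = 206360

Inclusion–exclusion. Total paths: C(21, 10) = 352716. Through P₁: C(8, 4)·C(13, 6) = 120120. Through P₂: C(13, 8)·C(8, 2) = 36036. Since P₁ is strictly southwest of P₂, a monotone path through both must visit P₁ then P₂; paths through both = C(8, 4)·C(5, 4)·C(8, 2) = 9800. Avoid both = 352716 − 120120 − 36036 + 9800 = 206360.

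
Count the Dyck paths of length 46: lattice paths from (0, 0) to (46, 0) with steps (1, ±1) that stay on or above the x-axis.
C_23 = 343059613650

These Dyck paths are counted by the Catalan number C_n = (1/(n + 1)) · C(2n, n). For n = 23: C_23 = (1/24) · C(46, 23) = 8233430727600/24 = 343059613650.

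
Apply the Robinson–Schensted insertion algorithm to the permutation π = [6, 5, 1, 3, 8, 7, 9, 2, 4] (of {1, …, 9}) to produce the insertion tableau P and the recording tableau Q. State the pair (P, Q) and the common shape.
P = [1, 2, 4, 9] / [3, 7] / [5, 8] / [6];  Q = [1, 4, 5, 7] / [2, 6] / [3, 9] / [8];  common shape = (4, 2, 2, 1)

Row-insert the values π_1, π_2, … into P one at a time, bumping the leftmost entry strictly greater than the inserted value down to the next row. The recording tableau Q records, in position (i, j), the step at which that cell was added to P.
  Insert 6 (step 1): P = [6];  Q = [1]
  Insert 5 (step 2): P = [5] / [6];  Q = [1] / [2]
  Insert 1 (step 3): P = [1] / [5] / [6];  Q = [1] / [2] / [3]
  Insert 3 (step 4): P = [1, 3] / [5] / [6];  Q = [1, 4] / [2] / [3]
  Insert 8 (step 5): P = [1, 3, 8] / [5] / [6];  Q = [1, 4, 5] / [2] / [3]
  Insert 7 (step 6): P = [1, 3, 7] / [5, 8] / [6];  Q = [1, 4, 5] / [2, 6] / [3]
  Insert 9 (step 7): P = [1, 3, 7, 9] / [5, 8] / [6];  Q = [1, 4, 5, 7] / [2, 6] / [3]
  Insert 2 (step 8): P = [1, 2, 7, 9] / [3, 8] / [5] / [6];  Q = [1, 4, 5, 7] / [2, 6] / [3] / [8]
  Insert 4 (step 9): P = [1, 2, 4, 9] / [3, 7] / [5, 8] / [6];  Q = [1, 4, 5, 7] / [2, 6] / [3, 9] / [8]
Final shape: (4, 2, 2, 1).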